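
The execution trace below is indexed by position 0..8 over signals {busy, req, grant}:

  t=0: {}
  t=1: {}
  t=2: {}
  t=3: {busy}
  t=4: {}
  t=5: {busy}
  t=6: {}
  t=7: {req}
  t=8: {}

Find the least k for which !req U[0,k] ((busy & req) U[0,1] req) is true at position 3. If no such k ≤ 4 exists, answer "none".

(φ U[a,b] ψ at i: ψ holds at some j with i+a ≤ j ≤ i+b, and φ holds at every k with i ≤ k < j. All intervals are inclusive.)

4

Need earliest j ≥ 3 with ((busy & req) U[0,1] req), and !req at every k in [3,j-1].
  j=3: rhs fails.
  j=4: rhs fails.
  j=5: rhs fails.
  j=6: rhs fails.
  j=7: rhs holds; lhs holds on [3,6]. k = 4.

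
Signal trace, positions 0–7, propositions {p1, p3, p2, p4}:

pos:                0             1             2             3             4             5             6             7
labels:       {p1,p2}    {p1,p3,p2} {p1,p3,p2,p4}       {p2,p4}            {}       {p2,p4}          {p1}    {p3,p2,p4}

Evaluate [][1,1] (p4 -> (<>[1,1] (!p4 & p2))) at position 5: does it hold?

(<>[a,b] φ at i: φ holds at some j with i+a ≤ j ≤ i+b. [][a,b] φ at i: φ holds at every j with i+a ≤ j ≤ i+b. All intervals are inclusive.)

Check (p4 -> (<>[1,1] (!p4 & p2))) at every j in [6,6]:
  j=6: antecedent false → ✓
All positions satisfy it → formula holds.

True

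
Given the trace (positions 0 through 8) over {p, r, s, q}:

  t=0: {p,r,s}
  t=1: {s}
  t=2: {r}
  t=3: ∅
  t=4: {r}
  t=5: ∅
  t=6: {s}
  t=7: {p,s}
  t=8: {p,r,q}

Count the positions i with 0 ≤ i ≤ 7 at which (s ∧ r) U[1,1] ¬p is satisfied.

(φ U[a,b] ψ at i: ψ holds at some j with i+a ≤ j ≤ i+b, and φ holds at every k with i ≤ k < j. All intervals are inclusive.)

1

Evaluate at each i in [0,7]:
  i=0: ✓ (rhs at j=1; lhs holds on [0,0])
  i=1: ✗ (lhs fails at k=1 before rhs at j=2)
  i=2: ✗ (lhs fails at k=2 before rhs at j=3)
  i=3: ✗ (lhs fails at k=3 before rhs at j=4)
  i=4: ✗ (lhs fails at k=4 before rhs at j=5)
  i=5: ✗ (lhs fails at k=5 before rhs at j=6)
  i=6: ✗ (no rhs in [7,7])
  i=7: ✗ (no rhs in [8,8])
Positions where it holds: {0} → 1.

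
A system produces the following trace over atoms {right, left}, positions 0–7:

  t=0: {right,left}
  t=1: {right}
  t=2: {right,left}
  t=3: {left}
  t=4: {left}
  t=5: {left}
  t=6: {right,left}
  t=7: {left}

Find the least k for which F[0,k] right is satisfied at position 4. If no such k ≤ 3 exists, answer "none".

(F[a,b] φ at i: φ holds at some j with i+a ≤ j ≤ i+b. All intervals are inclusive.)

2

Scan j = 4,5,… for right:
  j=4: fails
  j=5: fails
  j=6: holds
First hit at j=6, so smallest k = 6-4 = 2.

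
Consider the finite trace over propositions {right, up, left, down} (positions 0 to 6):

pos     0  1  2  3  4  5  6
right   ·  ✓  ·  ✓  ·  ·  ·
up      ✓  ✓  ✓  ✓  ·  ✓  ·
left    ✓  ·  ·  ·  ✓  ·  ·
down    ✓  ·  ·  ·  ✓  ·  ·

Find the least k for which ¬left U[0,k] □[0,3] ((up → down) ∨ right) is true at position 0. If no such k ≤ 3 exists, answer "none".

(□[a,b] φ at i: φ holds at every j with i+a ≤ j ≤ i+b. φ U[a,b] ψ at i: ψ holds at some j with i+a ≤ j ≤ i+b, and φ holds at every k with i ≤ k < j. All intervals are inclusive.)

Need earliest j ≥ 0 with □[0,3] ((up → down) ∨ right), and ¬left at every k in [0,j-1].
  j=0: rhs fails.
  j=1: rhs fails.
  j=2: rhs fails.
  j=3: rhs fails.
No witness within the range → none.

none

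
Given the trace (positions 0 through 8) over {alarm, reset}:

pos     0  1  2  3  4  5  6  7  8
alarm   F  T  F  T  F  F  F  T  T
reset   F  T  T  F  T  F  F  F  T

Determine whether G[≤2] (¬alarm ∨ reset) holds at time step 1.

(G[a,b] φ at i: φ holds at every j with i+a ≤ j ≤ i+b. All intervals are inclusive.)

Does not hold

Check (¬alarm ∨ reset) at every j in [1,3]:
  j=1: true
  j=2: true
  j=3: false
Fails at j=3 → formula fails.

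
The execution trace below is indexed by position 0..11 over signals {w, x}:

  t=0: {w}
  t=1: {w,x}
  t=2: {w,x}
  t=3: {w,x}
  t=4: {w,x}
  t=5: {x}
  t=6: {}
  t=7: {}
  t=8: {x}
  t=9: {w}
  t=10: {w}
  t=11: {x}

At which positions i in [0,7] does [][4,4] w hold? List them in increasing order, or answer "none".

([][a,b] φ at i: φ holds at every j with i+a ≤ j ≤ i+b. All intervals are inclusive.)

0, 5, 6

Evaluate at each i in [0,7]:
  i=0: ✓ (all of [4,4])
  i=1: ✗ (fails at j=5)
  i=2: ✗ (fails at j=6)
  i=3: ✗ (fails at j=7)
  i=4: ✗ (fails at j=8)
  i=5: ✓ (all of [9,9])
  i=6: ✓ (all of [10,10])
  i=7: ✗ (fails at j=11)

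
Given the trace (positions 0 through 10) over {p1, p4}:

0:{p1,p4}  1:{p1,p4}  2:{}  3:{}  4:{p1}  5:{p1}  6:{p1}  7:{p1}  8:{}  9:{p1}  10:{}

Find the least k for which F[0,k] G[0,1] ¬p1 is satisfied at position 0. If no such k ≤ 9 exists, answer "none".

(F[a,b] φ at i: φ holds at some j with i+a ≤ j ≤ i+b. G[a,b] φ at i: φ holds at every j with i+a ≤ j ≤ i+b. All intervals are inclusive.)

2

Scan j = 0,1,… for G[0,1] ¬p1:
  j=0: fails
  j=1: fails
  j=2: holds
First hit at j=2, so smallest k = 2-0 = 2.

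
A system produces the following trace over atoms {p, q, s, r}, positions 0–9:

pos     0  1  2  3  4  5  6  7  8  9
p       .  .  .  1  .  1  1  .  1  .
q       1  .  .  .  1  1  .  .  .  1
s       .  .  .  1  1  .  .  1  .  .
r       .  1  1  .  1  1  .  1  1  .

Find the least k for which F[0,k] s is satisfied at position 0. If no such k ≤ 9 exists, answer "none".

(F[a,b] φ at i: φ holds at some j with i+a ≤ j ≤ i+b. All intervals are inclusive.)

Scan j = 0,1,… for s:
  j=0: fails
  j=1: fails
  j=2: fails
  j=3: holds
First hit at j=3, so smallest k = 3-0 = 3.

3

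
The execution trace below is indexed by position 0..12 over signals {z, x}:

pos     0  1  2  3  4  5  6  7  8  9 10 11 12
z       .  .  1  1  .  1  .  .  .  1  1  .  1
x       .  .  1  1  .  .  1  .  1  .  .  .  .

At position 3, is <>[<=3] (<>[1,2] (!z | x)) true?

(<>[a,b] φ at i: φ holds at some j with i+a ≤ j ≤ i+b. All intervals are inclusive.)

Yes

Check <>[1,2] (!z | x) at each j in [3,6]:
  j=3: holds (witness at 4)
  j=4: holds (witness at 6)
  j=5: holds (witness at 6)
  j=6: holds (witness at 7)
Found at j=3 → formula holds.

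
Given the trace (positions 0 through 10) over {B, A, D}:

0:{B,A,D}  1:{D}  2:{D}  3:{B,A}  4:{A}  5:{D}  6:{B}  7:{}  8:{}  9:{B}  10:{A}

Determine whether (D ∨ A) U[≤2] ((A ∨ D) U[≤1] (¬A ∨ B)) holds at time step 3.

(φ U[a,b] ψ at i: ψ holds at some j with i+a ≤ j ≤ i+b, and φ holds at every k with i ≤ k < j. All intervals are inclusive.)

Holds

Need some j in [3,5] with ((A ∨ D) U[≤1] (¬A ∨ B)), and (D ∨ A) at every k in [3,j-1].
  j=3: ((A ∨ D) U[≤1] (¬A ∨ B)) holds; no prefix to check → satisfied.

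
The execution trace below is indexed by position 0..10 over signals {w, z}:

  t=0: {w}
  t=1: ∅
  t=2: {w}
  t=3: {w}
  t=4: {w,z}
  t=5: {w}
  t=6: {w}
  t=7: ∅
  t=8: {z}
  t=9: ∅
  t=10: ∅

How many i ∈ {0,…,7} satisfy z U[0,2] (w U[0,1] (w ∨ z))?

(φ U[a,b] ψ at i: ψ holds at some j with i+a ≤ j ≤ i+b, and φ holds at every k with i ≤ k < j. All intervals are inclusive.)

Evaluate at each i in [0,7]:
  i=0: ✓ (rhs at j=0)
  i=1: ✗ (lhs fails at k=1 before rhs at j=2)
  i=2: ✓ (rhs at j=2)
  i=3: ✓ (rhs at j=3)
  i=4: ✓ (rhs at j=4)
  i=5: ✓ (rhs at j=5)
  i=6: ✓ (rhs at j=6)
  i=7: ✗ (lhs fails at k=7 before rhs at j=8)
Positions where it holds: {0, 2, 3, 4, 5, 6} → 6.

6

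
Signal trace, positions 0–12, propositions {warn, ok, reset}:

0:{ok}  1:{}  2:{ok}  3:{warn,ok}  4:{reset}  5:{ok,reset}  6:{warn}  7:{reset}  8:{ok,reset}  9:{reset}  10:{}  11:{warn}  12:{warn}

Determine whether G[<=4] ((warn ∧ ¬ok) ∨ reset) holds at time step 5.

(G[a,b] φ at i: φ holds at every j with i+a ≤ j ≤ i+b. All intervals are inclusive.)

Holds

Check ((warn ∧ ¬ok) ∨ reset) at every j in [5,9]:
  j=5: true
  j=6: true
  j=7: true
  j=8: true
  j=9: true
All positions satisfy it → formula holds.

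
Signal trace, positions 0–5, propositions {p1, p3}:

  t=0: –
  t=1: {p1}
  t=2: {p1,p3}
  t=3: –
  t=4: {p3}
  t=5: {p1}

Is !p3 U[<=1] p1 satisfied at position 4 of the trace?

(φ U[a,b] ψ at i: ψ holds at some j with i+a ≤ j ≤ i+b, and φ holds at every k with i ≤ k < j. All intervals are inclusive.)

Need some j in [4,5] with p1, and !p3 at every k in [4,j-1].
  j=4: p1 false.
  j=5: p1 holds, but !p3 fails at k=4 → not this j.
No j in the window works → until fails.

False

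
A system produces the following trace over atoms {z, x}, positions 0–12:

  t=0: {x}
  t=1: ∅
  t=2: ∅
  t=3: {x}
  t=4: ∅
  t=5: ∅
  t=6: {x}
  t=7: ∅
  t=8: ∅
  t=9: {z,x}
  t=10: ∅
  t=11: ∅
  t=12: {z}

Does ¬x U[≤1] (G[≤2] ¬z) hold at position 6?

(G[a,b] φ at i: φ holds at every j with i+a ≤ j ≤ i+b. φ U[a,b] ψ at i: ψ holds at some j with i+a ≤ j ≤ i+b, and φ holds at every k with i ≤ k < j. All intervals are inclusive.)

Need some j in [6,7] with G[≤2] ¬z, and ¬x at every k in [6,j-1].
  j=6: G[≤2] ¬z holds; no prefix to check → satisfied.

Holds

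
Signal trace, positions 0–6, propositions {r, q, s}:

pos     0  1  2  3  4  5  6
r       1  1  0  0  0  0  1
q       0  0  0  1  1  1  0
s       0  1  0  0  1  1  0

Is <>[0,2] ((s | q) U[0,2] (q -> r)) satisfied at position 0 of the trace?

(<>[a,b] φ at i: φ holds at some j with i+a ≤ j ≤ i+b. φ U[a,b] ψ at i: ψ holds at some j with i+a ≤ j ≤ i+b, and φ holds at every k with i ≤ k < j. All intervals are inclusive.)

Check ((s | q) U[0,2] (q -> r)) at each j in [0,2]:
  j=0: holds
  j=1: holds
  j=2: holds
Found at j=0 → formula holds.

True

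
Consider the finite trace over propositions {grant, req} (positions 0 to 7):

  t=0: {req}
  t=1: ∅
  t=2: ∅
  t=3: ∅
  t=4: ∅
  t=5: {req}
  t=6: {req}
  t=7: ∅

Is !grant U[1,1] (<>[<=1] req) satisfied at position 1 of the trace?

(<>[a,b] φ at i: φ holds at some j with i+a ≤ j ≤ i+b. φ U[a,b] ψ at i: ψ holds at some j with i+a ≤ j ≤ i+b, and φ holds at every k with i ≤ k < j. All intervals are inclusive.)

Need some j in [2,2] with <>[<=1] req, and !grant at every k in [1,j-1].
  j=2: <>[<=1] req — fails (none in [2,3]).
No j in the window works → until fails.

Does not hold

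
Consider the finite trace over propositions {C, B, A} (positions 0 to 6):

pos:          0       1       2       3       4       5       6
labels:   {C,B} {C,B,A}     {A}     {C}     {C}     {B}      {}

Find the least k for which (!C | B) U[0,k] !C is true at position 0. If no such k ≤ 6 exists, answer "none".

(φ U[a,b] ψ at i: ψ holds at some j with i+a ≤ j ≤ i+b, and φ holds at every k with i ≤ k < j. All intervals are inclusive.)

2

Need earliest j ≥ 0 with !C, and (!C | B) at every k in [0,j-1].
  j=0: rhs fails.
  j=1: rhs fails.
  j=2: rhs holds; lhs holds on [0,1]. k = 2.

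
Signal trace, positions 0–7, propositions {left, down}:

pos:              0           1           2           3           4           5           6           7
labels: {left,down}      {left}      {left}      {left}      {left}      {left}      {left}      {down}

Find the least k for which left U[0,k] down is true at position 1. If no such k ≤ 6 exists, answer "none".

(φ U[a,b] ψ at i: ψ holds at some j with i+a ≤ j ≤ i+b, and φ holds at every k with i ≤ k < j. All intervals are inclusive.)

6

Need earliest j ≥ 1 with down, and left at every k in [1,j-1].
  j=1: rhs fails.
  j=2: rhs fails.
  j=3: rhs fails.
  j=4: rhs fails.
  j=5: rhs fails.
  j=6: rhs fails.
  j=7: rhs holds; lhs holds on [1,6]. k = 6.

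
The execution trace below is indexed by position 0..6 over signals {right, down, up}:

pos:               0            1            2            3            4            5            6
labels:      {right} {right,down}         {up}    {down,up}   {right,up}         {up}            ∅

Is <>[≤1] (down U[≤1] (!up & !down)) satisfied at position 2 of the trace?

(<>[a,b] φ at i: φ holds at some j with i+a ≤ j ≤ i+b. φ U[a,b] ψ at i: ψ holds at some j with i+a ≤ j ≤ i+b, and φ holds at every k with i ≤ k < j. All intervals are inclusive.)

Check (down U[≤1] (!up & !down)) at each j in [2,3]:
  j=2: fails
  j=3: fails
No position in the window satisfies it → formula fails.

No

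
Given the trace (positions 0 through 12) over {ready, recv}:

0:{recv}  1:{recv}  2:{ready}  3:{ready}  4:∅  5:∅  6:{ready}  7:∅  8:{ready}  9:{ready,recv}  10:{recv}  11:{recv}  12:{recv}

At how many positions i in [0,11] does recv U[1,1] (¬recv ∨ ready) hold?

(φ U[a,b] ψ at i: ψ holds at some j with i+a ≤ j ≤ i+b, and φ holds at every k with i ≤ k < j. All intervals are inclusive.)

1

Evaluate at each i in [0,11]:
  i=0: ✗ (no rhs in [1,1])
  i=1: ✓ (rhs at j=2; lhs holds on [1,1])
  i=2: ✗ (lhs fails at k=2 before rhs at j=3)
  i=3: ✗ (lhs fails at k=3 before rhs at j=4)
  i=4: ✗ (lhs fails at k=4 before rhs at j=5)
  i=5: ✗ (lhs fails at k=5 before rhs at j=6)
  i=6: ✗ (lhs fails at k=6 before rhs at j=7)
  i=7: ✗ (lhs fails at k=7 before rhs at j=8)
  i=8: ✗ (lhs fails at k=8 before rhs at j=9)
  i=9: ✗ (no rhs in [10,10])
  i=10: ✗ (no rhs in [11,11])
  i=11: ✗ (no rhs in [12,12])
Positions where it holds: {1} → 1.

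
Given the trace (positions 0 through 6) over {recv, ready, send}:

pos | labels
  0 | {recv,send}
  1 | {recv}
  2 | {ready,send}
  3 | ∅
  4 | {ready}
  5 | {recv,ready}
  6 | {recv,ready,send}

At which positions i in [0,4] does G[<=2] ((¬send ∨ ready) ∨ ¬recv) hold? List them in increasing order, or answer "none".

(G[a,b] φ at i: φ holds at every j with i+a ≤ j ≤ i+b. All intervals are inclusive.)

Evaluate at each i in [0,4]:
  i=0: ✗ (fails at j=0)
  i=1: ✓ (all of [1,3])
  i=2: ✓ (all of [2,4])
  i=3: ✓ (all of [3,5])
  i=4: ✓ (all of [4,6])

1, 2, 3, 4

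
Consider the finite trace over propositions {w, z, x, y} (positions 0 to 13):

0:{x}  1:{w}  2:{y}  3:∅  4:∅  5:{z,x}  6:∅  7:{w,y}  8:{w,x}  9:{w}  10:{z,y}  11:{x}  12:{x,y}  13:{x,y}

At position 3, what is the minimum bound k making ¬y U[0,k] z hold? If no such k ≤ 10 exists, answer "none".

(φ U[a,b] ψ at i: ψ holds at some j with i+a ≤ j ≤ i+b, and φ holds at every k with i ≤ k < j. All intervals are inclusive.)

Need earliest j ≥ 3 with z, and ¬y at every k in [3,j-1].
  j=3: rhs fails.
  j=4: rhs fails.
  j=5: rhs holds; lhs holds on [3,4]. k = 2.

2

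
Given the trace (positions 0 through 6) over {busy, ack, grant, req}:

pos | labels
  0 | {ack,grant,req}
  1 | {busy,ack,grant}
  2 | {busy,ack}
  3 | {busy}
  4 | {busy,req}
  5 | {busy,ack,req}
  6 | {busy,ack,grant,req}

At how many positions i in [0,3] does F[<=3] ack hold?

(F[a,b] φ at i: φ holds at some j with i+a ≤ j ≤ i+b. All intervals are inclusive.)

Evaluate at each i in [0,3]:
  i=0: ✓ (witness j=0)
  i=1: ✓ (witness j=1)
  i=2: ✓ (witness j=2)
  i=3: ✓ (witness j=5)
Positions where it holds: {0, 1, 2, 3} → 4.

4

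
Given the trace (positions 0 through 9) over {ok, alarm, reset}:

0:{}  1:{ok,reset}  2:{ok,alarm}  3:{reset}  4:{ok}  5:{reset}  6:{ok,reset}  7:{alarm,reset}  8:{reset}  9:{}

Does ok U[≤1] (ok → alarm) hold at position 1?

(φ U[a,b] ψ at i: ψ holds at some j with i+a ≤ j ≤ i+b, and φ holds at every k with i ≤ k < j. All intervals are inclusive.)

Yes

Need some j in [1,2] with (ok → alarm), and ok at every k in [1,j-1].
  j=1: (ok → alarm) false.
  j=2: (ok → alarm) holds; ok holds at every k in [1,1] → satisfied.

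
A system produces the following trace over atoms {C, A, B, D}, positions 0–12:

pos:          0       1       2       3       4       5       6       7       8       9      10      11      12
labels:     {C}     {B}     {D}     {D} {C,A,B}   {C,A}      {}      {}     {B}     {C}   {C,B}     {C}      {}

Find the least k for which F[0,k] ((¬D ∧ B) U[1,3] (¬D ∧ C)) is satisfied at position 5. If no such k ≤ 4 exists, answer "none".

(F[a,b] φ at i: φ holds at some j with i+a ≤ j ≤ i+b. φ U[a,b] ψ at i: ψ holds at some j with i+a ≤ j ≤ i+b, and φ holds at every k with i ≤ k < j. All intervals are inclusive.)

3

Scan j = 5,6,… for ((¬D ∧ B) U[1,3] (¬D ∧ C)):
  j=5: fails
  j=6: fails
  j=7: fails
  j=8: holds
First hit at j=8, so smallest k = 8-5 = 3.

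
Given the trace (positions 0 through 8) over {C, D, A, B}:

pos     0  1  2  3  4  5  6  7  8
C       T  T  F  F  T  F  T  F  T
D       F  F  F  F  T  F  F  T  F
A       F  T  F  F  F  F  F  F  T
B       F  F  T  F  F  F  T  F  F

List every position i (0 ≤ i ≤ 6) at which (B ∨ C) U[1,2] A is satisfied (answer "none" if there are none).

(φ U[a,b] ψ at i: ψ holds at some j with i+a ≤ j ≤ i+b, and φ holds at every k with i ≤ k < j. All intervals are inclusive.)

Evaluate at each i in [0,6]:
  i=0: ✓ (rhs at j=1; lhs holds on [0,0])
  i=1: ✗ (no rhs in [2,3])
  i=2: ✗ (no rhs in [3,4])
  i=3: ✗ (no rhs in [4,5])
  i=4: ✗ (no rhs in [5,6])
  i=5: ✗ (no rhs in [6,7])
  i=6: ✗ (lhs fails at k=7 before rhs at j=8)

0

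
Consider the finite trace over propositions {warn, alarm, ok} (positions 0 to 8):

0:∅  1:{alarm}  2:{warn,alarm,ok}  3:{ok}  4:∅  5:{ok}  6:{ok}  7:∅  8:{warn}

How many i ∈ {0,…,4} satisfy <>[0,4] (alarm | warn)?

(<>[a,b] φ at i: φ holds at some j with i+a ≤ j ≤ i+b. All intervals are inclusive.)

Evaluate at each i in [0,4]:
  i=0: ✓ (witness j=1)
  i=1: ✓ (witness j=1)
  i=2: ✓ (witness j=2)
  i=3: ✗ (none in [3,7])
  i=4: ✓ (witness j=8)
Positions where it holds: {0, 1, 2, 4} → 4.

4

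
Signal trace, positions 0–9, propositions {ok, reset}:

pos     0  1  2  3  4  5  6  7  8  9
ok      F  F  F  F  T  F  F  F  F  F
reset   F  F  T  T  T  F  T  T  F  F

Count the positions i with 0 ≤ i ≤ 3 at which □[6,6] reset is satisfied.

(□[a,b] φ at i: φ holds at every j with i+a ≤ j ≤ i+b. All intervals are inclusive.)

2

Evaluate at each i in [0,3]:
  i=0: ✓ (all of [6,6])
  i=1: ✓ (all of [7,7])
  i=2: ✗ (fails at j=8)
  i=3: ✗ (fails at j=9)
Positions where it holds: {0, 1} → 2.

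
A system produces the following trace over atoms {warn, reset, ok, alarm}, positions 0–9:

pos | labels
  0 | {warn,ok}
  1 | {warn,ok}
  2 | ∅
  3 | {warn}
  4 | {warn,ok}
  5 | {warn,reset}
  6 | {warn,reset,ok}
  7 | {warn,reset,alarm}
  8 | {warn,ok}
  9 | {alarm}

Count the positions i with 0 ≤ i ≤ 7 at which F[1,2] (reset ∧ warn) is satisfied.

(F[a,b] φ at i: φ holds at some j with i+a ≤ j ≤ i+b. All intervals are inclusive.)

Evaluate at each i in [0,7]:
  i=0: ✗ (none in [1,2])
  i=1: ✗ (none in [2,3])
  i=2: ✗ (none in [3,4])
  i=3: ✓ (witness j=5)
  i=4: ✓ (witness j=5)
  i=5: ✓ (witness j=6)
  i=6: ✓ (witness j=7)
  i=7: ✗ (none in [8,9])
Positions where it holds: {3, 4, 5, 6} → 4.

4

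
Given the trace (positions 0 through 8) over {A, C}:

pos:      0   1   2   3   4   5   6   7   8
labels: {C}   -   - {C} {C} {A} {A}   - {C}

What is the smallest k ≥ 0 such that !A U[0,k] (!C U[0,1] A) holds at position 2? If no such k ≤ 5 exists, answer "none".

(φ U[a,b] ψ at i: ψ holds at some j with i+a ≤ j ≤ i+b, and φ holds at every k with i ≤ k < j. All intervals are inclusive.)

3

Need earliest j ≥ 2 with (!C U[0,1] A), and !A at every k in [2,j-1].
  j=2: rhs fails.
  j=3: rhs fails.
  j=4: rhs fails.
  j=5: rhs holds; lhs holds on [2,4]. k = 3.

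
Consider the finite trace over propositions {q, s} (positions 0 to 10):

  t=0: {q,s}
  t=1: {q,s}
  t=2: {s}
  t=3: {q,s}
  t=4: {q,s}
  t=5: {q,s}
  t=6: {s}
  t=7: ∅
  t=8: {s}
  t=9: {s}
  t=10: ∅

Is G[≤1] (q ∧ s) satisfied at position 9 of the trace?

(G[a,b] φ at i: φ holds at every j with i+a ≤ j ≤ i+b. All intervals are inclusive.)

No

Check (q ∧ s) at every j in [9,10]:
  j=9: false
  j=10: false
Fails at j=9 → formula fails.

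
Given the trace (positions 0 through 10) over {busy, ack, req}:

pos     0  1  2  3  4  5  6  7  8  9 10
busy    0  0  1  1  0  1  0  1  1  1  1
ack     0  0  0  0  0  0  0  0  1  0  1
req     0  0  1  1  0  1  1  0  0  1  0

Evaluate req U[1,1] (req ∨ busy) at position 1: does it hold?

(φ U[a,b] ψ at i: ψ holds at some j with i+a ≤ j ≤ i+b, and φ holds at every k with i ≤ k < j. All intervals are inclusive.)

Need some j in [2,2] with (req ∨ busy), and req at every k in [1,j-1].
  j=2: (req ∨ busy) holds, but req fails at k=1 → not this j.
No j in the window works → until fails.

Does not hold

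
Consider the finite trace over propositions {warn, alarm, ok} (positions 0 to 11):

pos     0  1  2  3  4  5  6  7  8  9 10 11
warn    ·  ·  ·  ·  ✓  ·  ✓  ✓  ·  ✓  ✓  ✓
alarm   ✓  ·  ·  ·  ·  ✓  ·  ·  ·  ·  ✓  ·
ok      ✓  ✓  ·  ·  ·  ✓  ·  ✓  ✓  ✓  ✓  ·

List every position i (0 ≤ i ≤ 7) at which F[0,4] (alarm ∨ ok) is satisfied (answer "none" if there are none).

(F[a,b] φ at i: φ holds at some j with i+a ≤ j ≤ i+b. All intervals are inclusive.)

0, 1, 2, 3, 4, 5, 6, 7

Evaluate at each i in [0,7]:
  i=0: ✓ (witness j=0)
  i=1: ✓ (witness j=1)
  i=2: ✓ (witness j=5)
  i=3: ✓ (witness j=5)
  i=4: ✓ (witness j=5)
  i=5: ✓ (witness j=5)
  i=6: ✓ (witness j=7)
  i=7: ✓ (witness j=7)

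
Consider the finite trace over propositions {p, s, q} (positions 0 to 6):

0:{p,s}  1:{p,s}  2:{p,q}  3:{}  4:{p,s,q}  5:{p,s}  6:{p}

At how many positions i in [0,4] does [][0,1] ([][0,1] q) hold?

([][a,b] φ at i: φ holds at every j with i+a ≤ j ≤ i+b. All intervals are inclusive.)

Evaluate at each i in [0,4]:
  i=0: ✗ (fails at j=0)
  i=1: ✗ (fails at j=1)
  i=2: ✗ (fails at j=2)
  i=3: ✗ (fails at j=3)
  i=4: ✗ (fails at j=4)
Positions where it holds: {} → 0.

0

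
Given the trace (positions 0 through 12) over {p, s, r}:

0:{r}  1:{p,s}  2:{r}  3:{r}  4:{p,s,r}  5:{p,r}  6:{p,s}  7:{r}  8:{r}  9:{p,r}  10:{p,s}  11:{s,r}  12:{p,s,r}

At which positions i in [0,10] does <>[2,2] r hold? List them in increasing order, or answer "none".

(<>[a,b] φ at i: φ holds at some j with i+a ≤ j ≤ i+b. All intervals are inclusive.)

Evaluate at each i in [0,10]:
  i=0: ✓ (witness j=2)
  i=1: ✓ (witness j=3)
  i=2: ✓ (witness j=4)
  i=3: ✓ (witness j=5)
  i=4: ✗ (none in [6,6])
  i=5: ✓ (witness j=7)
  i=6: ✓ (witness j=8)
  i=7: ✓ (witness j=9)
  i=8: ✗ (none in [10,10])
  i=9: ✓ (witness j=11)
  i=10: ✓ (witness j=12)

0, 1, 2, 3, 5, 6, 7, 9, 10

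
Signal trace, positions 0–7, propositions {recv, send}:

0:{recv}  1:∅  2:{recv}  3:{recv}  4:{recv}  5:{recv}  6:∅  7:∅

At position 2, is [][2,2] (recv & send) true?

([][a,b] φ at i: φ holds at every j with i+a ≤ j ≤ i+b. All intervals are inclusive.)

Does not hold

Check (recv & send) at every j in [4,4]:
  j=4: false
Fails at j=4 → formula fails.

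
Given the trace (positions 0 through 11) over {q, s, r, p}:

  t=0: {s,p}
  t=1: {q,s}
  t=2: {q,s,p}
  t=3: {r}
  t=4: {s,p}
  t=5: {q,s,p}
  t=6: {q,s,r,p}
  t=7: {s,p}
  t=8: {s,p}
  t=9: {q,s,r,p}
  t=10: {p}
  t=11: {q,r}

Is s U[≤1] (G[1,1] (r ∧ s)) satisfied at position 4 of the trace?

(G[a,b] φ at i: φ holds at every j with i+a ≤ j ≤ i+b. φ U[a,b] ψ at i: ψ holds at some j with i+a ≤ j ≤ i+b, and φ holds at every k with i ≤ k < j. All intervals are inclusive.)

Need some j in [4,5] with G[1,1] (r ∧ s), and s at every k in [4,j-1].
  j=4: G[1,1] (r ∧ s) — fails at 5.
  j=5: G[1,1] (r ∧ s) holds; s holds at every k in [4,4] → satisfied.

Yes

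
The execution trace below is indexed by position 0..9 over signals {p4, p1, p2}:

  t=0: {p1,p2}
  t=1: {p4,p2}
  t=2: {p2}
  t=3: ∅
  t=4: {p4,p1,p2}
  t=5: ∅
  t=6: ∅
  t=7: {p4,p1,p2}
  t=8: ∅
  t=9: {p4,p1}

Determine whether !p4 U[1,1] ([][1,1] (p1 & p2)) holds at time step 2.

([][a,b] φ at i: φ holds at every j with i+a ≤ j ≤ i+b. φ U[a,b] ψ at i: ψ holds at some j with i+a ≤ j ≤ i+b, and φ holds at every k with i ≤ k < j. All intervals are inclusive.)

Need some j in [3,3] with [][1,1] (p1 & p2), and !p4 at every k in [2,j-1].
  j=3: [][1,1] (p1 & p2) holds; !p4 holds at every k in [2,2] → satisfied.

Holds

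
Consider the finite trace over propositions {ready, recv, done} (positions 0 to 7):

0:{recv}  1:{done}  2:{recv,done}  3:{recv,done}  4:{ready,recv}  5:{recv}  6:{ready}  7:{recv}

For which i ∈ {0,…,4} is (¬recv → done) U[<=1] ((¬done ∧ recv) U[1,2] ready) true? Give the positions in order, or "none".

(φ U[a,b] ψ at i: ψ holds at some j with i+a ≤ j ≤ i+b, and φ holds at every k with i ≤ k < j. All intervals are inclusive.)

Evaluate at each i in [0,4]:
  i=0: ✗ (no rhs in [0,1])
  i=1: ✗ (no rhs in [1,2])
  i=2: ✗ (no rhs in [2,3])
  i=3: ✓ (rhs at j=4; lhs holds on [3,3])
  i=4: ✓ (rhs at j=4)

3, 4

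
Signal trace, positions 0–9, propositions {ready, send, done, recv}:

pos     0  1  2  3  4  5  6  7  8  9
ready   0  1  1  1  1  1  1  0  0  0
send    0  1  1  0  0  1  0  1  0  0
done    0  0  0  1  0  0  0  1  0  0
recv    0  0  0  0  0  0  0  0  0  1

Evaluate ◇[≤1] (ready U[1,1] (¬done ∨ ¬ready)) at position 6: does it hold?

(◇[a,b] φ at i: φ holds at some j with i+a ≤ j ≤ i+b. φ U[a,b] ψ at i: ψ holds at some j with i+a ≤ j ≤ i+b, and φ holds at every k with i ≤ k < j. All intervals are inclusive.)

Check (ready U[1,1] (¬done ∨ ¬ready)) at each j in [6,7]:
  j=6: holds
  j=7: fails
Found at j=6 → formula holds.

Holds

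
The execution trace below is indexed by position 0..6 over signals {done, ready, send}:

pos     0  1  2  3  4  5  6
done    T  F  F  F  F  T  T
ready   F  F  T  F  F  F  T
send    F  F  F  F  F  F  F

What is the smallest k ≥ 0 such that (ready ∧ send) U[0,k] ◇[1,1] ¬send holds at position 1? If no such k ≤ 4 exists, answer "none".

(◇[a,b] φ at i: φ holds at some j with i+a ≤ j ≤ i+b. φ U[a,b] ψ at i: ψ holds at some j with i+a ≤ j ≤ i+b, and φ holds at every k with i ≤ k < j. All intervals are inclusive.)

Need earliest j ≥ 1 with ◇[1,1] ¬send, and (ready ∧ send) at every k in [1,j-1].
  j=1: rhs holds (empty prefix). k = 0.

0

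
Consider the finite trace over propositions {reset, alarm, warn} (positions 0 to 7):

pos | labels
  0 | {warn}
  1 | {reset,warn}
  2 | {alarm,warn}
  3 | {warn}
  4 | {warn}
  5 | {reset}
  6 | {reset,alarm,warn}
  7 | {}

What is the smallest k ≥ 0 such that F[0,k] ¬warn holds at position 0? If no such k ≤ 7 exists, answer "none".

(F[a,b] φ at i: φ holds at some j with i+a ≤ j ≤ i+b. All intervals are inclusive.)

Scan j = 0,1,… for ¬warn:
  j=0: fails
  j=1: fails
  j=2: fails
  j=3: fails
  j=4: fails
  j=5: holds
First hit at j=5, so smallest k = 5-0 = 5.

5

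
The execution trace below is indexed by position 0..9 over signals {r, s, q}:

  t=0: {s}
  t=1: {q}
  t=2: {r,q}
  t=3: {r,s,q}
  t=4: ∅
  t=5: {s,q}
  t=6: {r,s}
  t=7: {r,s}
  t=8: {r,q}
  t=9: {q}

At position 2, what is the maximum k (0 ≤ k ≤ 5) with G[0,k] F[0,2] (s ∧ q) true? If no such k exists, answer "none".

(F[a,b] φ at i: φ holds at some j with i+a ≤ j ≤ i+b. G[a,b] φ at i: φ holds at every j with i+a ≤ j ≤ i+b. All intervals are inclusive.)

3

F[0,2] (s ∧ q) must hold from j=2 onward; find where it first fails.
  j=2: holds
  j=3: holds
  j=4: holds
  j=5: holds
  j=6: fails
Holds on [2,5], so largest k = 3.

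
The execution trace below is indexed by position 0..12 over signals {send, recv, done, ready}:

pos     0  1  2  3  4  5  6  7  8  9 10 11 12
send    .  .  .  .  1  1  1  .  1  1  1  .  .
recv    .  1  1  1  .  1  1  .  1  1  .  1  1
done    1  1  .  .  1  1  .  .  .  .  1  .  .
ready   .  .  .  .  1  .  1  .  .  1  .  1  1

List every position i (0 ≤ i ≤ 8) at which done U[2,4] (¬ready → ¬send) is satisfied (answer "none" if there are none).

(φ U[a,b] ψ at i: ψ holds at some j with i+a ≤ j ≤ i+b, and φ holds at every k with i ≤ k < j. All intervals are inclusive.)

Evaluate at each i in [0,8]:
  i=0: ✓ (rhs at j=2; lhs holds on [0,1])
  i=1: ✗ (lhs fails at k=2 before rhs at j=3)
  i=2: ✗ (lhs fails at k=2 before rhs at j=4)
  i=3: ✗ (lhs fails at k=3 before rhs at j=6)
  i=4: ✓ (rhs at j=6; lhs holds on [4,5])
  i=5: ✗ (lhs fails at k=6 before rhs at j=7)
  i=6: ✗ (lhs fails at k=6 before rhs at j=9)
  i=7: ✗ (lhs fails at k=7 before rhs at j=9)
  i=8: ✗ (lhs fails at k=8 before rhs at j=11)

0, 4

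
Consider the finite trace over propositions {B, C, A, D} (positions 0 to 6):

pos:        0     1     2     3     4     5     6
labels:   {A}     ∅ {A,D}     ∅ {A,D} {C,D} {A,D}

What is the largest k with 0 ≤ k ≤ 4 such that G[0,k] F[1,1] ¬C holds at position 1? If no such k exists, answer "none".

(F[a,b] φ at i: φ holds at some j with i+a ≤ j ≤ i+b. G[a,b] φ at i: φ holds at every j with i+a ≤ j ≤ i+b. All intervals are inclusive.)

F[1,1] ¬C must hold from j=1 onward; find where it first fails.
  j=1: holds
  j=2: holds
  j=3: holds
  j=4: fails
Holds on [1,3], so largest k = 2.

2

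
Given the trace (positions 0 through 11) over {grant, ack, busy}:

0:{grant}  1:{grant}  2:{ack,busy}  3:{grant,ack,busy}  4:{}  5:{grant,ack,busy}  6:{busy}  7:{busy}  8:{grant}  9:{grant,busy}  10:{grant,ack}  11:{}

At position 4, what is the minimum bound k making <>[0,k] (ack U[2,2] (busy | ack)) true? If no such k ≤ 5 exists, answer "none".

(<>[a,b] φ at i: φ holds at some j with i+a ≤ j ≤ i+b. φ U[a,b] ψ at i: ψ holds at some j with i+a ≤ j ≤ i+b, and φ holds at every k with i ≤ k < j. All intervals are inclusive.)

none

Scan j = 4,5,… for (ack U[2,2] (busy | ack)):
  j=4: fails
  j=5: fails
  j=6: fails
  j=7: fails
  j=8: fails
  j=9: fails
No j in [4,9] satisfies it → none.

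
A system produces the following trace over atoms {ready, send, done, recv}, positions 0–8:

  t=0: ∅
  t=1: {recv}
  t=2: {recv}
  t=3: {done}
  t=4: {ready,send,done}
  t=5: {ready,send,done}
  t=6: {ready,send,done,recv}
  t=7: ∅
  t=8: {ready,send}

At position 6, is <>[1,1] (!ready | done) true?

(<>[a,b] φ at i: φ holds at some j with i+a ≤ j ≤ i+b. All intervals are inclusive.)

Check (!ready | done) at each j in [7,7]:
  j=7: true
Found at j=7 → formula holds.

True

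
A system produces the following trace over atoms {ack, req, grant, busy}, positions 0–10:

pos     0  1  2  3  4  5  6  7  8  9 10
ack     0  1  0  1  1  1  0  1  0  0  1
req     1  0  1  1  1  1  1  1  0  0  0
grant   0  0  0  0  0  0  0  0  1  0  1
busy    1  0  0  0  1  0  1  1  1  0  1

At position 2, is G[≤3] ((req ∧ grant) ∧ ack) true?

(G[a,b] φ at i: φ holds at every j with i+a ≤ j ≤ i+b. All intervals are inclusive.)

Check ((req ∧ grant) ∧ ack) at every j in [2,5]:
  j=2: false
  j=3: false
  j=4: false
  j=5: false
Fails at j=2 → formula fails.

Does not hold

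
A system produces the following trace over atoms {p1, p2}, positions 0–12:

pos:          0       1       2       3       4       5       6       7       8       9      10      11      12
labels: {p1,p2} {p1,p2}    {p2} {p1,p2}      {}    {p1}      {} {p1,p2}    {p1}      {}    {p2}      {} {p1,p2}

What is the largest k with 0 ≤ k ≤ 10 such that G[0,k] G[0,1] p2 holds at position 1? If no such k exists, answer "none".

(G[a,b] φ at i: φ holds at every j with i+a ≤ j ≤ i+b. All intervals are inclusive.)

1

G[0,1] p2 must hold from j=1 onward; find where it first fails.
  j=1: holds
  j=2: holds
  j=3: fails
Holds on [1,2], so largest k = 1.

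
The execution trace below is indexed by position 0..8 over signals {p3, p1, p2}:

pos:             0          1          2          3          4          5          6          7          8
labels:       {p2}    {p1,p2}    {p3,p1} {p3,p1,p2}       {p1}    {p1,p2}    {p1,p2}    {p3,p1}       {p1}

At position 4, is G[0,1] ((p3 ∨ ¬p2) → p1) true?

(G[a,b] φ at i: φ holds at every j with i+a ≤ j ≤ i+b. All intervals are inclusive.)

True

Check ((p3 ∨ ¬p2) → p1) at every j in [4,5]:
  j=4: antecedent true; consequent true → ✓
  j=5: antecedent false → ✓
All positions satisfy it → formula holds.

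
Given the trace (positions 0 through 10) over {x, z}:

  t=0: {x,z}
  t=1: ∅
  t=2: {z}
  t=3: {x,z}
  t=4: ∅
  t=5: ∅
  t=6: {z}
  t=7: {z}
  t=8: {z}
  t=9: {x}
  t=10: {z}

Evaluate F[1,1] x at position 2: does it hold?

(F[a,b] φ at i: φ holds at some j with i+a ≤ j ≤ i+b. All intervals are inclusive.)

Check x at each j in [3,3]:
  j=3: true
Found at j=3 → formula holds.

Yes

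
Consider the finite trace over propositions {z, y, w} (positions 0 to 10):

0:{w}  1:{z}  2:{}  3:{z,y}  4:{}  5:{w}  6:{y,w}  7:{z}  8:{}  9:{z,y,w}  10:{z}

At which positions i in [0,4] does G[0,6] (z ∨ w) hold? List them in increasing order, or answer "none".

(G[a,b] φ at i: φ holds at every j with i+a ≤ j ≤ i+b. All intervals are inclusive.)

none

Evaluate at each i in [0,4]:
  i=0: ✗ (fails at j=2)
  i=1: ✗ (fails at j=2)
  i=2: ✗ (fails at j=2)
  i=3: ✗ (fails at j=4)
  i=4: ✗ (fails at j=4)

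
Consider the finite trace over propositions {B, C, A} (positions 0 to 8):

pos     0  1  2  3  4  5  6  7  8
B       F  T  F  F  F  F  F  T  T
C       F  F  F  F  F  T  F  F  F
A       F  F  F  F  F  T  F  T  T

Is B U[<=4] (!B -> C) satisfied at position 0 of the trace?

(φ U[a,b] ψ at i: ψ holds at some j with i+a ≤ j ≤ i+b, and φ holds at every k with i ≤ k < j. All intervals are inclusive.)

Need some j in [0,4] with (!B -> C), and B at every k in [0,j-1].
  j=0: (!B -> C) false.
  j=1: (!B -> C) holds, but B fails at k=0 → not this j.
  j=2: (!B -> C) false.
  j=3: (!B -> C) false.
  j=4: (!B -> C) false.
No j in the window works → until fails.

Does not hold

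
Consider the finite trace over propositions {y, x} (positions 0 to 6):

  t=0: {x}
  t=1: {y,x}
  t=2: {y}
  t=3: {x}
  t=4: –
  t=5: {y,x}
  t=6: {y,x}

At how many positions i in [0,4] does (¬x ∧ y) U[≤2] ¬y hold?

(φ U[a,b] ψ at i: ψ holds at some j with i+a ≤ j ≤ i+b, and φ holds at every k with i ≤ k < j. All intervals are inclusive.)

Evaluate at each i in [0,4]:
  i=0: ✓ (rhs at j=0)
  i=1: ✗ (lhs fails at k=1 before rhs at j=3)
  i=2: ✓ (rhs at j=3; lhs holds on [2,2])
  i=3: ✓ (rhs at j=3)
  i=4: ✓ (rhs at j=4)
Positions where it holds: {0, 2, 3, 4} → 4.

4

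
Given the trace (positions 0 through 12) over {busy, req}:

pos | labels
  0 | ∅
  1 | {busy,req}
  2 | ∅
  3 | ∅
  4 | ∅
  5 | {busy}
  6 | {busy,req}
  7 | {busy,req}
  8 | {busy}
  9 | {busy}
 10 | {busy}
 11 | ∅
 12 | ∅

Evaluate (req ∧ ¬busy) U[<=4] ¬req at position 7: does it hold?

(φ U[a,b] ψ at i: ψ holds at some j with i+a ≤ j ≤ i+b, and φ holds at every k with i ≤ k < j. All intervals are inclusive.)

Need some j in [7,11] with ¬req, and (req ∧ ¬busy) at every k in [7,j-1].
  j=7: ¬req false.
  j=8: ¬req holds, but (req ∧ ¬busy) fails at k=7 → not this j.
  j=9: ¬req holds, but (req ∧ ¬busy) fails at k=7 → not this j.
  j=10: ¬req holds, but (req ∧ ¬busy) fails at k=7 → not this j.
  j=11: ¬req holds, but (req ∧ ¬busy) fails at k=7 → not this j.
No j in the window works → until fails.

False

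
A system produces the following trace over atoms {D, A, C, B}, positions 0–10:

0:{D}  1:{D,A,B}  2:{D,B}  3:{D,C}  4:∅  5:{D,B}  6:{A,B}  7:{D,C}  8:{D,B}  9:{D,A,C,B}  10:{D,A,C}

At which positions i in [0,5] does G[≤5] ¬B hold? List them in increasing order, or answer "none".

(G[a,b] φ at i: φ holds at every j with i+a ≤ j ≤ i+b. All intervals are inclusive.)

none

Evaluate at each i in [0,5]:
  i=0: ✗ (fails at j=1)
  i=1: ✗ (fails at j=1)
  i=2: ✗ (fails at j=2)
  i=3: ✗ (fails at j=5)
  i=4: ✗ (fails at j=5)
  i=5: ✗ (fails at j=5)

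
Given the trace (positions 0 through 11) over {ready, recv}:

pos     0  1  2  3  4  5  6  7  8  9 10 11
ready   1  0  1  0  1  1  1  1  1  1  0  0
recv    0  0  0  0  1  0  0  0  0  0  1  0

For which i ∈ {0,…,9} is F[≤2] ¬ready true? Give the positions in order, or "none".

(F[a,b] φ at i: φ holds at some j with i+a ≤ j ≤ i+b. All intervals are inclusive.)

0, 1, 2, 3, 8, 9

Evaluate at each i in [0,9]:
  i=0: ✓ (witness j=1)
  i=1: ✓ (witness j=1)
  i=2: ✓ (witness j=3)
  i=3: ✓ (witness j=3)
  i=4: ✗ (none in [4,6])
  i=5: ✗ (none in [5,7])
  i=6: ✗ (none in [6,8])
  i=7: ✗ (none in [7,9])
  i=8: ✓ (witness j=10)
  i=9: ✓ (witness j=10)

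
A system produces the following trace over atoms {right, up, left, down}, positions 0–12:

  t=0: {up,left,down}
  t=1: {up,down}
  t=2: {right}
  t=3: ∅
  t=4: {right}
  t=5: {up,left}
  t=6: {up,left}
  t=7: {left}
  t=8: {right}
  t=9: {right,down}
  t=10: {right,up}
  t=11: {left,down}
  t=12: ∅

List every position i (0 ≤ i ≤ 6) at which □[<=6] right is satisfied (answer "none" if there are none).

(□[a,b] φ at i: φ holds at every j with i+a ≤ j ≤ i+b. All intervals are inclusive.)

Evaluate at each i in [0,6]:
  i=0: ✗ (fails at j=0)
  i=1: ✗ (fails at j=1)
  i=2: ✗ (fails at j=3)
  i=3: ✗ (fails at j=3)
  i=4: ✗ (fails at j=5)
  i=5: ✗ (fails at j=5)
  i=6: ✗ (fails at j=6)

none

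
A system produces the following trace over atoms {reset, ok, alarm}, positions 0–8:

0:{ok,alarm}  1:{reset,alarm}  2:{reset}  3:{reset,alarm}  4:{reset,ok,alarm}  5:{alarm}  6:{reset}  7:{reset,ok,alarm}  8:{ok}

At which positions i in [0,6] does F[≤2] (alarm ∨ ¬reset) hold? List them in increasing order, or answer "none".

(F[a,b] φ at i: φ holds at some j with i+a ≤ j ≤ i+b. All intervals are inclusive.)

0, 1, 2, 3, 4, 5, 6

Evaluate at each i in [0,6]:
  i=0: ✓ (witness j=0)
  i=1: ✓ (witness j=1)
  i=2: ✓ (witness j=3)
  i=3: ✓ (witness j=3)
  i=4: ✓ (witness j=4)
  i=5: ✓ (witness j=5)
  i=6: ✓ (witness j=7)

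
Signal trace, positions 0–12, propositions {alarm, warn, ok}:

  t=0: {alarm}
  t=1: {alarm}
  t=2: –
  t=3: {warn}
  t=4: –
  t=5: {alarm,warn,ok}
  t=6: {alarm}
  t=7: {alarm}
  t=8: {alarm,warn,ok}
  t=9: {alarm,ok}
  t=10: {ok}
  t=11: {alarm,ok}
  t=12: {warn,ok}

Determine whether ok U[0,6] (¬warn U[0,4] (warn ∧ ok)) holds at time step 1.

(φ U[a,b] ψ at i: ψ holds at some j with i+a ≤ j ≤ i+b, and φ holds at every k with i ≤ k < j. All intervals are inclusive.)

Need some j in [1,7] with (¬warn U[0,4] (warn ∧ ok)), and ok at every k in [1,j-1].
  j=1: (¬warn U[0,4] (warn ∧ ok)) — fails.
  j=2: (¬warn U[0,4] (warn ∧ ok)) — fails.
  j=3: (¬warn U[0,4] (warn ∧ ok)) — fails.
  j=4: (¬warn U[0,4] (warn ∧ ok)) holds, but ok fails at k=1 → not this j.
  j=5: (¬warn U[0,4] (warn ∧ ok)) holds, but ok fails at k=1 → not this j.
  j=6: (¬warn U[0,4] (warn ∧ ok)) holds, but ok fails at k=1 → not this j.
  j=7: (¬warn U[0,4] (warn ∧ ok)) holds, but ok fails at k=1 → not this j.
No j in the window works → until fails.

Does not hold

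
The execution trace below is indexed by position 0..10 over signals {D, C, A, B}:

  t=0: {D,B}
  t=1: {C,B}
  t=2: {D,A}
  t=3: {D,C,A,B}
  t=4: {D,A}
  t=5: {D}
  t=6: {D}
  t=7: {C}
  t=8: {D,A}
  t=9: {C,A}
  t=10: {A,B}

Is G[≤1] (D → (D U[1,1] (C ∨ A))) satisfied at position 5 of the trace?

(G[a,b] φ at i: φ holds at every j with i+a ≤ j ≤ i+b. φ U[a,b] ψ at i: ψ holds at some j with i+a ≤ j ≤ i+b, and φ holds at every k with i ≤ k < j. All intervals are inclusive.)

Check (D → (D U[1,1] (C ∨ A))) at every j in [5,6]:
  j=5: antecedent true; consequent fails → ✗
  j=6: antecedent true; consequent holds → ✓
Fails at j=5 → formula fails.

Does not hold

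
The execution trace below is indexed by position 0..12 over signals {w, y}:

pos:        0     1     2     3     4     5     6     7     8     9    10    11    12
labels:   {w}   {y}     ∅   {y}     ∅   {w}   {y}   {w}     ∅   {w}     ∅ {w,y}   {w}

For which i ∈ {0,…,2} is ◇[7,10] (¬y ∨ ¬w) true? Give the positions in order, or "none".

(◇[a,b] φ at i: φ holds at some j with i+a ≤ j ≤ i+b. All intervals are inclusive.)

Evaluate at each i in [0,2]:
  i=0: ✓ (witness j=7)
  i=1: ✓ (witness j=8)
  i=2: ✓ (witness j=9)

0, 1, 2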